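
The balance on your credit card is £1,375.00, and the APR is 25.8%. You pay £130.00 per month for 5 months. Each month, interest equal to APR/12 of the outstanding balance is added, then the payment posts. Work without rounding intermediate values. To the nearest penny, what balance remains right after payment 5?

£850.75

Monthly rate r = 25.8%/12 = 2.15% = 0.0215.
Each month: B ← B·(1+r) − £130.00.
Month 1: interest £29.56; balance after payment £1,274.56.
Month 2: interest £27.40; balance after payment £1,171.97.
Month 3: interest £25.20; balance after payment £1,067.16.
Month 4: interest £22.94; balance after payment £960.11.
Month 5: interest £20.64; balance after payment £850.75.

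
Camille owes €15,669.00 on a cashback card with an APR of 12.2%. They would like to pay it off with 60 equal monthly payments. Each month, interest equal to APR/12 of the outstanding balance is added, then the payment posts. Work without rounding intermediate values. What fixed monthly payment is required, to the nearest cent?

€350.13

Monthly rate r = 12.2%/12 = 1.01667% = 0.0101667.
Level-payment amortization: P = B₀·r / (1 − (1+r)^(−n)) = 15669.00·0.0101667 / (1 − 1.01017^(−60)).
Denominator 1 − (1+r)^(−60) = 0.454973044.
P = 159.301 / 0.454973044 ≈ 350.13.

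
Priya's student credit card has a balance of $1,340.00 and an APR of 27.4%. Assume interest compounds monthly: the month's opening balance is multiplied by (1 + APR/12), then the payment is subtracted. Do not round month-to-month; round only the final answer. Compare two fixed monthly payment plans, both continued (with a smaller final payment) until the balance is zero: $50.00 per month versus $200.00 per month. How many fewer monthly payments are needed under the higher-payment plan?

34 fewer payments

Monthly rate r = 27.4%/12 = 2.28333% = 0.0228333.
At $50.00/mo: n = ⌈−ln(1 − rB₀/P)/ln(1+r)⌉ = 42 payments (last $46.41); total interest = total paid − $1,340.00 = $756.41.
At $200.00/mo: 8 payments (last $71.38); total interest $131.38.
Payments saved = 42 − 8 = 34.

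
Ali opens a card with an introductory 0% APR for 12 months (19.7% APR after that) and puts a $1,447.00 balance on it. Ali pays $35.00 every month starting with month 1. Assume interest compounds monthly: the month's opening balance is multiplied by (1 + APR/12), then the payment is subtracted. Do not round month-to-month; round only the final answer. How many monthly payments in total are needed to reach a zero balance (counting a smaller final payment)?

Promo months 1–12 at r₀ = 0%/12 = 0; months 13+ at r₁ = 19.7%/12 = 0.0164167.
After month 12 (no interest yet): B = $1,447.00 − 12·$35.00 = $1,027.00.
Then at r₁ with $35.00/mo: n₂ = −ln(1 − r₁·B/P)/ln(1+r₁) ≈ 40.36 → 41 more payments.

53 payments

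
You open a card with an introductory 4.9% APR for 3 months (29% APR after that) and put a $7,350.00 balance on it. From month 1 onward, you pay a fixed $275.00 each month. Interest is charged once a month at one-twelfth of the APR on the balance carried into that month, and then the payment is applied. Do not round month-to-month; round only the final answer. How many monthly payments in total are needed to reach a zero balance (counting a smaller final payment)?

40 months

Promo months 1–3 at r₀ = 4.9%/12 = 0.00408333; months 4+ at r₁ = 29%/12 = 0.0241667.
After month 3: iterate B ← B·(1+r₀) − $275.00 for 3 months → $6,612.03.
Then at r₁ with $275.00/mo: n₂ = −ln(1 − r₁·B/P)/ln(1+r₁) ≈ 36.43 → 37 more payments.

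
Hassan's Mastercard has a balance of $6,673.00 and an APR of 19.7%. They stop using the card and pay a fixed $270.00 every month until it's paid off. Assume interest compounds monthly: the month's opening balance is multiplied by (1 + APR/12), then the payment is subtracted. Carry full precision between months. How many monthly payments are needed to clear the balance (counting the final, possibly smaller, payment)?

Monthly rate r = 19.7%/12 = 1.64167% = 0.0164167.
Recurrence: B ← B·(1+r) − $270.00.
Month 1: interest $109.55; balance after payment $6,512.55.
Month 2: interest $106.91; balance after payment $6,349.46.
Closed form: n = −ln(1 − rB₀/P)/ln(1+r) = −ln(0.59427)/ln(1.01642) ≈ 31.961, so the balance reaches zero during payment 32.

32 months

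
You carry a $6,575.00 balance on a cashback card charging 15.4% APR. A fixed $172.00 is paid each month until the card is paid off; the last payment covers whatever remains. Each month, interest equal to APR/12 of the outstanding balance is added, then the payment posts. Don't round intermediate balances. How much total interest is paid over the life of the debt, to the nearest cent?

Monthly rate r = 15.4%/12 = 1.28333% = 0.0128333.
Payoff takes n = ⌈−ln(1 − rB₀/P)/ln(1+r)⌉ = ⌈52.893⌉ = 53 payments; the last is $153.71.
Total paid = 52·$172.00 + $153.71 = $9,097.71.
Total interest = total paid − principal = $9,097.71 − $6,575.00 = $2,522.71.

$2,522.71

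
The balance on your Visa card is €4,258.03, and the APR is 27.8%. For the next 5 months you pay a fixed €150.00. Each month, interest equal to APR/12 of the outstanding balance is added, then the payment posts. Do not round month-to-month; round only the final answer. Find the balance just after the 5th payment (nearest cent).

Monthly rate r = 27.8%/12 = 2.31667% = 0.0231667.
Each month: B ← B·(1+r) − €150.00.
Month 1: interest €98.64; balance after payment €4,206.67.
Month 2: interest €97.45; balance after payment €4,154.13.
Month 3: interest €96.24; balance after payment €4,100.37.
Month 4: interest €94.99; balance after payment €4,045.36.
Month 5: interest €93.72; balance after payment €3,989.08.

€3,989.08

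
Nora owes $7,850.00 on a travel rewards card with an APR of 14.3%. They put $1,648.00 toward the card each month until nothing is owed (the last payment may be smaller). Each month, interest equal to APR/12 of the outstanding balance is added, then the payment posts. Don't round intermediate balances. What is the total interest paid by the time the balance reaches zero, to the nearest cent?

Monthly rate r = 14.3%/12 = 1.19167% = 0.0119167.
Payoff takes n = ⌈−ln(1 − rB₀/P)/ln(1+r)⌉ = ⌈4.933⌉ = 5 payments; the last is $1,538.27.
Total paid = 4·$1,648.00 + $1,538.27 = $8,130.27.
Total interest = total paid − principal = $8,130.27 − $7,850.00 = $280.27.

$280.27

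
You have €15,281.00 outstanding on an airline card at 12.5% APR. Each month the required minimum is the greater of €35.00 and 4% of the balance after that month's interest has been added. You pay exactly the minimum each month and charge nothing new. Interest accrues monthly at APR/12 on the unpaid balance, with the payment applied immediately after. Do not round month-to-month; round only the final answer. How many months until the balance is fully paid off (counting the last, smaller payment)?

Monthly rate r = 12.5%/12 = 1.04167% = 0.0104167.
While 4% of the post-interest balance exceeds €35.00, each month B ← (B·(1+r))·(1 − 0.04), i.e. B shrinks by the factor (1+r)·0.96 = 0.97.
This holds for months 1–95. Entering month 96 the balance is €846.19; 4% of the post-interest balance is now below €35.00, so the flat €35.00 minimum applies from here.
From month 96 a fixed €35.00 at rate r clears €846.19 in 28 more payments. Total: 95 + 28 = 123 months.

123 months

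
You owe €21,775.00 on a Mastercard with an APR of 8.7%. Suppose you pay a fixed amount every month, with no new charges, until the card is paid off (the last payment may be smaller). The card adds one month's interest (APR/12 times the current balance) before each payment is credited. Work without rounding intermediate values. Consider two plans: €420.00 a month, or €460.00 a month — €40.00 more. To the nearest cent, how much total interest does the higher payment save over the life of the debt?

€640.14

Monthly rate r = 8.7%/12 = 0.725% = 0.00725.
At €420.00/mo: n = ⌈−ln(1 − rB₀/P)/ln(1+r)⌉ = 66 payments (last €108.40); total interest = total paid − €21,775.00 = €5,633.40.
At €460.00/mo: 59 payments (last €88.26); total interest €4,993.26.
Interest saved = €5,633.40 − €4,993.26 = €640.14.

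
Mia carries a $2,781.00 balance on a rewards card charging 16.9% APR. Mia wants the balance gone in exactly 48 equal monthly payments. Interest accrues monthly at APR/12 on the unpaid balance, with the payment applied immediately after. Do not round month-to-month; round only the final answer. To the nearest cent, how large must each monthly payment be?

Monthly rate r = 16.9%/12 = 1.40833% = 0.0140833.
Level-payment amortization: P = B₀·r / (1 − (1+r)^(−n)) = 2781.00·0.0140833 / (1 − 1.01408^(−48)).
Denominator 1 − (1+r)^(−48) = 0.488948065.
P = 39.1657 / 0.488948065 ≈ 80.10.

$80.10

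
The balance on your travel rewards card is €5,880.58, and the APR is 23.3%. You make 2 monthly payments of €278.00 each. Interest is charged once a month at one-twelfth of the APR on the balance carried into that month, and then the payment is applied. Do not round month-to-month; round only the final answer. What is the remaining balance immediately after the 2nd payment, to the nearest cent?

Monthly rate r = 23.3%/12 = 1.94167% = 0.0194167.
Each month: B ← B·(1+r) − €278.00.
Month 1: interest €114.18; balance after payment €5,716.76.
Month 2: interest €111.00; balance after payment €5,549.76.

€5,549.76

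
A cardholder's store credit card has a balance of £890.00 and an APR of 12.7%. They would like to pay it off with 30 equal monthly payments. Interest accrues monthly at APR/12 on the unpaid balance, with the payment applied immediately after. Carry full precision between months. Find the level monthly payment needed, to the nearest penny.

£34.78

Monthly rate r = 12.7%/12 = 1.05833% = 0.0105833.
Level-payment amortization: P = B₀·r / (1 − (1+r)^(−n)) = 890.00·0.0105833 / (1 − 1.01058^(−30)).
Denominator 1 − (1+r)^(−30) = 0.270817807.
P = 9.41917 / 0.270817807 ≈ 34.78.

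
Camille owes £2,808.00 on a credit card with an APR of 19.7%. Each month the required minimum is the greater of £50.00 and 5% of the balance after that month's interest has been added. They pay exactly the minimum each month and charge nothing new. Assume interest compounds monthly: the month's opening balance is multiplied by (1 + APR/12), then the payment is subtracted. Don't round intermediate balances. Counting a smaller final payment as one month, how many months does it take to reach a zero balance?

Monthly rate r = 19.7%/12 = 1.64167% = 0.0164167.
While 5% of the post-interest balance exceeds £50.00, each month B ← (B·(1+r))·(1 − 0.05), i.e. B shrinks by the factor (1+r)·0.95 = 0.9656.
This holds for months 1–30. Entering month 31 the balance is £982.33; 5% of the post-interest balance is now below £50.00, so the flat £50.00 minimum applies from here.
From month 31 a fixed £50.00 at rate r clears £982.33 in 24 more payments. Total: 30 + 24 = 54 months.

54 months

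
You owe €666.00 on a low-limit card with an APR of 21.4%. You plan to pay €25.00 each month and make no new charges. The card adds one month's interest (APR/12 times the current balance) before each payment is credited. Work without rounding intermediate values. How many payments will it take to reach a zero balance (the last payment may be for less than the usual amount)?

37 months

Monthly rate r = 21.4%/12 = 1.78333% = 0.0178333.
Recurrence: B ← B·(1+r) − €25.00.
Month 1: interest €11.88; balance after payment €652.88.
Month 2: interest €11.64; balance after payment €639.52.
Closed form: n = −ln(1 − rB₀/P)/ln(1+r) = −ln(0.52492)/ln(1.01783) ≈ 36.462, so the balance reaches zero during payment 37.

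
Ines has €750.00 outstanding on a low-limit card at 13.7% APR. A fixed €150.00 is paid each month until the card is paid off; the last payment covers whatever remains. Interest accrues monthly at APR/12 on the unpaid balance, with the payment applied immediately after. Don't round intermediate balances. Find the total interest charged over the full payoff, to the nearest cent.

€26.78

Monthly rate r = 13.7%/12 = 1.14167% = 0.0114167.
Payoff takes n = ⌈−ln(1 − rB₀/P)/ln(1+r)⌉ = ⌈5.178⌉ = 6 payments; the last is €26.78.
Total paid = 5·€150.00 + €26.78 = €776.78.
Total interest = total paid − principal = €776.78 − €750.00 = €26.78.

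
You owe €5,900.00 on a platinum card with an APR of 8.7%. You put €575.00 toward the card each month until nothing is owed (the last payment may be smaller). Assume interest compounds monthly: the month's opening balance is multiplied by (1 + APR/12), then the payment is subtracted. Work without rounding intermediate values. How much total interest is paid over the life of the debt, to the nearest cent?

€253.62

Monthly rate r = 8.7%/12 = 0.725% = 0.00725.
Payoff takes n = ⌈−ln(1 − rB₀/P)/ln(1+r)⌉ = ⌈10.701⌉ = 11 payments; the last is €403.62.
Total paid = 10·€575.00 + €403.62 = €6,153.62.
Total interest = total paid − principal = €6,153.62 − €5,900.00 = €253.62.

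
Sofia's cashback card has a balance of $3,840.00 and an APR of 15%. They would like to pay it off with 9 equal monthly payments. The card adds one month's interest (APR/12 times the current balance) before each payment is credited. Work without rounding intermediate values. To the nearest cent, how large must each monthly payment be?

$453.77

Monthly rate r = 15%/12 = 1.25% = 0.0125.
Level-payment amortization: P = B₀·r / (1 − (1+r)^(−n)) = 3840.00·0.0125 / (1 − 1.0125^(−9)).
Denominator 1 − (1+r)^(−9) = 0.105779312.
P = 48 / 0.105779312 ≈ 453.77.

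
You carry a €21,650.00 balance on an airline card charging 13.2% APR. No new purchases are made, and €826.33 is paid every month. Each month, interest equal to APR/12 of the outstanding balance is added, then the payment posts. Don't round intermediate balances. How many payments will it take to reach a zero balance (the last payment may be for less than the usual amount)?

Monthly rate r = 13.2%/12 = 1.1% = 0.011.
Recurrence: B ← B·(1+r) − €826.33.
Month 1: interest €238.15; balance after payment €21,061.82.
Month 2: interest €231.68; balance after payment €20,467.17.
Closed form: n = −ln(1 − rB₀/P)/ln(1+r) = −ln(0.7118)/ln(1.011) ≈ 31.075, so the balance reaches zero during payment 32.

32 payments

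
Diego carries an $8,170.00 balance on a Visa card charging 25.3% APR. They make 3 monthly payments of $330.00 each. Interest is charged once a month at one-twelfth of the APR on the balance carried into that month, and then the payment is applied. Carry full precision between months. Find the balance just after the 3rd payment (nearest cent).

Monthly rate r = 25.3%/12 = 2.10833% = 0.0210833.
Each month: B ← B·(1+r) − $330.00.
Month 1: interest $172.25; balance after payment $8,012.25.
Month 2: interest $168.92; balance after payment $7,851.18.
Month 3: interest $165.53; balance after payment $7,686.70.

$7,686.70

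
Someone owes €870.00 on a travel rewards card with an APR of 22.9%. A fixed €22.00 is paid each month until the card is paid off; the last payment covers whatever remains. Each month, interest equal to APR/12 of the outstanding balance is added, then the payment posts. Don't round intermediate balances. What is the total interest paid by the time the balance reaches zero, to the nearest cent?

€765.31

Monthly rate r = 22.9%/12 = 1.90833% = 0.0190833.
Payoff takes n = ⌈−ln(1 − rB₀/P)/ln(1+r)⌉ = ⌈74.330⌉ = 75 payments; the last is €7.31.
Total paid = 74·€22.00 + €7.31 = €1,635.31.
Total interest = total paid − principal = €1,635.31 − €870.00 = €765.31.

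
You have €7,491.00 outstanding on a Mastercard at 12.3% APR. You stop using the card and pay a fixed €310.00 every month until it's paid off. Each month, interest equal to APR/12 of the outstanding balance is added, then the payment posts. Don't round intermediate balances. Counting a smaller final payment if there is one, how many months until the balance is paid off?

Monthly rate r = 12.3%/12 = 1.025% = 0.01025.
Recurrence: B ← B·(1+r) − €310.00.
Month 1: interest €76.78; balance after payment €7,257.78.
Month 2: interest €74.39; balance after payment €7,022.18.
Closed form: n = −ln(1 − rB₀/P)/ln(1+r) = −ln(0.75231)/ln(1.01025) ≈ 27.908, so the balance reaches zero during payment 28.

28 months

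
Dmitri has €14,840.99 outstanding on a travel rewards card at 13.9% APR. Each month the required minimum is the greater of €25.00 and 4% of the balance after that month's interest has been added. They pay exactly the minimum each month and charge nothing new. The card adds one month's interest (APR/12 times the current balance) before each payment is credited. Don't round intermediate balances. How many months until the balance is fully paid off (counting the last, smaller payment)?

Monthly rate r = 13.9%/12 = 1.15833% = 0.0115833.
While 4% of the post-interest balance exceeds €25.00, each month B ← (B·(1+r))·(1 − 0.04), i.e. B shrinks by the factor (1+r)·0.96 = 0.97112.
This holds for months 1–109. Entering month 110 the balance is €608.43; 4% of the post-interest balance is now below €25.00, so the flat €25.00 minimum applies from here.
From month 110 a fixed €25.00 at rate r clears €608.43 in 29 more payments. Total: 109 + 29 = 138 months.

138 months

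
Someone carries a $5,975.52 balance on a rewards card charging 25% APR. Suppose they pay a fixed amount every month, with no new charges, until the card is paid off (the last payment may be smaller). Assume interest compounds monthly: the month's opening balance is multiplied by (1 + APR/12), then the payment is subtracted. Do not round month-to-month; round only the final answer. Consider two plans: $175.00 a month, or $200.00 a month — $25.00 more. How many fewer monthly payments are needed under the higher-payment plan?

Monthly rate r = 25%/12 = 2.08333% = 0.0208333.
At $175.00/mo: n = ⌈−ln(1 − rB₀/P)/ln(1+r)⌉ = 61 payments (last $46.67); total interest = total paid − $5,975.52 = $4,571.15.
At $200.00/mo: 48 payments (last $48.35); total interest $3,472.83.
Payments saved = 61 − 48 = 13.

13 fewer payments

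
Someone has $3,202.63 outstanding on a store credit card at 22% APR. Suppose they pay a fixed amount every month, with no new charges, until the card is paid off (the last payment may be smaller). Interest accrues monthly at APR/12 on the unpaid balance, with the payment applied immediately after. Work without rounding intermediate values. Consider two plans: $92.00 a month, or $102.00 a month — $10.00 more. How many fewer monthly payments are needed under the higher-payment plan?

Monthly rate r = 22%/12 = 1.83333% = 0.0183333.
At $92.00/mo: n = ⌈−ln(1 − rB₀/P)/ln(1+r)⌉ = 56 payments (last $88.53); total interest = total paid − $3,202.63 = $1,945.90.
At $102.00/mo: 48 payments (last $18.67); total interest $1,610.04.
Payments saved = 56 − 48 = 8.

8 fewer payments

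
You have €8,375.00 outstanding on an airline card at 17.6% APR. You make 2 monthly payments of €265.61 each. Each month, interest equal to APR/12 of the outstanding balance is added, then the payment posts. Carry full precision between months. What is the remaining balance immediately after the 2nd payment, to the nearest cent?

Monthly rate r = 17.6%/12 = 1.46667% = 0.0146667.
Each month: B ← B·(1+r) − €265.61.
Month 1: interest €122.83; balance after payment €8,232.22.
Month 2: interest €120.74; balance after payment €8,087.35.

€8,087.35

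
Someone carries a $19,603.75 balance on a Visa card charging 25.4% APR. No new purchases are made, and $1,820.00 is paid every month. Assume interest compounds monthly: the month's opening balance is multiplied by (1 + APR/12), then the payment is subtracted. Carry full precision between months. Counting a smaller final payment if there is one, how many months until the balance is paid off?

13 payments

Monthly rate r = 25.4%/12 = 2.11667% = 0.0211667.
Recurrence: B ← B·(1+r) − $1,820.00.
Month 1: interest $414.95; balance after payment $18,198.70.
Month 2: interest $385.21; balance after payment $16,763.90.
Closed form: n = −ln(1 − rB₀/P)/ln(1+r) = −ln(0.77201)/ln(1.02117) ≈ 12.354, so the balance reaches zero during payment 13.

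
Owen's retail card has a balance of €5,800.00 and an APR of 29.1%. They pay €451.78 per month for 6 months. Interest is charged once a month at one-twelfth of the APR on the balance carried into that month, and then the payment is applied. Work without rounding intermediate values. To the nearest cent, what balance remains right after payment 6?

Monthly rate r = 29.1%/12 = 2.425% = 0.02425.
Each month: B ← B·(1+r) − €451.78.
Month 1: interest €140.65; balance after payment €5,488.87.
Month 2: interest €133.11; balance after payment €5,170.20.
Month 3: interest €125.38; balance after payment €4,843.79.
Month 4: interest €117.46; balance after payment €4,509.47.
Month 5: interest €109.35; balance after payment €4,167.05.
Month 6: interest €101.05; balance after payment €3,816.32.

€3,816.32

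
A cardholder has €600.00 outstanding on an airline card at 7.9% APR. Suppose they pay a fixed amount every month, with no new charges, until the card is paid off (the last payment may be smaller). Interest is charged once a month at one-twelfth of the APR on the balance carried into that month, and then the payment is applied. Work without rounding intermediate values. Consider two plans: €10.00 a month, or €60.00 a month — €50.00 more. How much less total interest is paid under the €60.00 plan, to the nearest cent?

Monthly rate r = 7.9%/12 = 0.658333% = 0.00658333.
At €10.00/mo: n = ⌈−ln(1 − rB₀/P)/ln(1+r)⌉ = 77 payments (last €5.85); total interest = total paid − €600.00 = €165.85.
At €60.00/mo: 11 payments (last €22.75); total interest €22.75.
Interest saved = €165.85 − €22.75 = €143.10.

€143.10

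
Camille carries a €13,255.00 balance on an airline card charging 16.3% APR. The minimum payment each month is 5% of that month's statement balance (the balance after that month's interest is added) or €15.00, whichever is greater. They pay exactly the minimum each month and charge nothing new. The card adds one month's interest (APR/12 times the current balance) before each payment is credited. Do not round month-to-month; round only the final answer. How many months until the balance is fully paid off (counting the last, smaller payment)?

Monthly rate r = 16.3%/12 = 1.35833% = 0.0135833.
While 5% of the post-interest balance exceeds €15.00, each month B ← (B·(1+r))·(1 − 0.05), i.e. B shrinks by the factor (1+r)·0.95 = 0.9629.
This holds for months 1–101. Entering month 102 the balance is €291.25; 5% of the post-interest balance is now below €15.00, so the flat €15.00 minimum applies from here.
From month 102 a fixed €15.00 at rate r clears €291.25 in 23 more payments. Total: 101 + 23 = 124 months.

124 months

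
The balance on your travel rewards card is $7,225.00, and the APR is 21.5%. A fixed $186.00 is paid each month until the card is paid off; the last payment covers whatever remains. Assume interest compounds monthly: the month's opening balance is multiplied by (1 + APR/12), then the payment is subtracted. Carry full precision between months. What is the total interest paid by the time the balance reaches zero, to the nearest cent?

Monthly rate r = 21.5%/12 = 1.79167% = 0.0179167.
Payoff takes n = ⌈−ln(1 − rB₀/P)/ln(1+r)⌉ = ⌈67.045⌉ = 68 payments; the last is $8.40.
Total paid = 67·$186.00 + $8.40 = $12,470.40.
Total interest = total paid − principal = $12,470.40 − $7,225.00 = $5,245.40.

$5,245.40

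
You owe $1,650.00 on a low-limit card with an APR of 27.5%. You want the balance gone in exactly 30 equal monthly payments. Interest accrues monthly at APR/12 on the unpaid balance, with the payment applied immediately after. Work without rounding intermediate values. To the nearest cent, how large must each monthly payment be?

$76.66

Monthly rate r = 27.5%/12 = 2.29167% = 0.0229167.
Level-payment amortization: P = B₀·r / (1 − (1+r)^(−n)) = 1650.00·0.0229167 / (1 − 1.02292^(−30)).
Denominator 1 − (1+r)^(−30) = 0.493251633.
P = 37.8125 / 0.493251633 ≈ 76.66.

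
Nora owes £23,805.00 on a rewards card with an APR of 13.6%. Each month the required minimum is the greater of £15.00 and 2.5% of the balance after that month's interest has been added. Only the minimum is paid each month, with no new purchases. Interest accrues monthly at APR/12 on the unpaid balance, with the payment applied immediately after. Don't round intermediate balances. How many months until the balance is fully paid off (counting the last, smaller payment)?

Monthly rate r = 13.6%/12 = 1.13333% = 0.0113333.
While 2.5% of the post-interest balance exceeds £15.00, each month B ← (B·(1+r))·(1 − 0.025), i.e. B shrinks by the factor (1+r)·0.975 = 0.98605.
This holds for months 1–263. Entering month 264 the balance is £591.68; 2.5% of the post-interest balance is now below £15.00, so the flat £15.00 minimum applies from here.
From month 264 a fixed £15.00 at rate r clears £591.68 in 53 more payments. Total: 263 + 53 = 316 months.

316 months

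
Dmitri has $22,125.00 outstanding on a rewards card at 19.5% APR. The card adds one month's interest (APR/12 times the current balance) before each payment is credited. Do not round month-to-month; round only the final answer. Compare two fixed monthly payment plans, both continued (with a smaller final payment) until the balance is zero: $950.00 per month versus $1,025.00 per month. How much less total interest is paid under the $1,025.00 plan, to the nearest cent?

$559.72

Monthly rate r = 19.5%/12 = 1.625% = 0.01625.
At $950.00/mo: n = ⌈−ln(1 − rB₀/P)/ln(1+r)⌉ = 30 payments (last $478.30); total interest = total paid − $22,125.00 = $5,903.30.
At $1,025.00/mo: 27 payments (last $818.58); total interest $5,343.58.
Interest saved = $5,903.30 − $5,343.58 = $559.72.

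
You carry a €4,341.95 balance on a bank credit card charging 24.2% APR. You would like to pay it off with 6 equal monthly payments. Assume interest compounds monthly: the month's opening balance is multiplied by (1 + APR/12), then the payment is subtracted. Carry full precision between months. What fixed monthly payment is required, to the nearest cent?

€775.59

Monthly rate r = 24.2%/12 = 2.01667% = 0.0201667.
Level-payment amortization: P = B₀·r / (1 − (1+r)^(−n)) = 4341.95·0.0201667 / (1 − 1.02017^(−6)).
Denominator 1 − (1+r)^(−6) = 0.11289868.
P = 87.5627 / 0.11289868 ≈ 775.59.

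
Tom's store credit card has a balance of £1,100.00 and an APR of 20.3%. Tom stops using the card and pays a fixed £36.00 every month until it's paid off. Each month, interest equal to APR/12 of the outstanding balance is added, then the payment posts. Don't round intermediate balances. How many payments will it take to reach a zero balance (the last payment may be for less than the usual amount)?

Monthly rate r = 20.3%/12 = 1.69167% = 0.0169167.
Recurrence: B ← B·(1+r) − £36.00.
Month 1: interest £18.61; balance after payment £1,082.61.
Month 2: interest £18.31; balance after payment £1,064.92.
Closed form: n = −ln(1 − rB₀/P)/ln(1+r) = −ln(0.4831)/ln(1.01692) ≈ 43.369, so the balance reaches zero during payment 44.

44 months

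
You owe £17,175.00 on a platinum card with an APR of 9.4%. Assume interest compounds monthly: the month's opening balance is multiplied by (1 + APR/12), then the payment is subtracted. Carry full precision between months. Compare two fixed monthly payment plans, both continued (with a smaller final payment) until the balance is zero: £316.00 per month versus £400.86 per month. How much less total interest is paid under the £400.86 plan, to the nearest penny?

£1,456.85

Monthly rate r = 9.4%/12 = 0.783333% = 0.00783333.
At £316.00/mo: n = ⌈−ln(1 − rB₀/P)/ln(1+r)⌉ = 72 payments (last £28.19); total interest = total paid − £17,175.00 = £5,289.19.
At £400.86/mo: 53 payments (last £162.62); total interest £3,832.34.
Interest saved = £5,289.19 − £3,832.34 = £1,456.85.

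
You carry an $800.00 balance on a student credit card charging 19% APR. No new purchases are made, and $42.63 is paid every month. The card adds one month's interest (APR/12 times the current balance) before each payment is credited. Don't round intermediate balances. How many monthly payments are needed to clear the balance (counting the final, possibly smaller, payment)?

Monthly rate r = 19%/12 = 1.58333% = 0.0158333.
Recurrence: B ← B·(1+r) − $42.63.
Month 1: interest $12.67; balance after payment $770.04.
Month 2: interest $12.19; balance after payment $739.60.
Closed form: n = −ln(1 − rB₀/P)/ln(1+r) = −ln(0.70287)/ln(1.01583) ≈ 22.444, so the balance reaches zero during payment 23.

23 payments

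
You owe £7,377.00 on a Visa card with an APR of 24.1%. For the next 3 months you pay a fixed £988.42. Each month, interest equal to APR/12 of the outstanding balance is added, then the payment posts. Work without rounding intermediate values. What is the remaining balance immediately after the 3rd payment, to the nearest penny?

£4,805.24

Monthly rate r = 24.1%/12 = 2.00833% = 0.0200833.
Each month: B ← B·(1+r) − £988.42.
Month 1: interest £148.15; balance after payment £6,536.73.
Month 2: interest £131.28; balance after payment £5,679.59.
Month 3: interest £114.07; balance after payment £4,805.24.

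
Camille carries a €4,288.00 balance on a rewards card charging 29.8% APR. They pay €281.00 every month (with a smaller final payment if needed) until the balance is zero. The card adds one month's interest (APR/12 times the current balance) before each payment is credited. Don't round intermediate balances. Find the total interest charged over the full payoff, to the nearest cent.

€1,169.55

Monthly rate r = 29.8%/12 = 2.48333% = 0.0248333.
Payoff takes n = ⌈−ln(1 − rB₀/P)/ln(1+r)⌉ = ⌈19.419⌉ = 20 payments; the last is €118.55.
Total paid = 19·€281.00 + €118.55 = €5,457.55.
Total interest = total paid − principal = €5,457.55 − €4,288.00 = €1,169.55.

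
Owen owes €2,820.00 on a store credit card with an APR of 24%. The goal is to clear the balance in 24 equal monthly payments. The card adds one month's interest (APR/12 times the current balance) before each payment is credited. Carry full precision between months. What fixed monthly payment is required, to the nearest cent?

€149.10

Monthly rate r = 24%/12 = 2% = 0.02.
Level-payment amortization: P = B₀·r / (1 − (1+r)^(−n)) = 2820.00·0.02 / (1 − 1.02^(−24)).
Denominator 1 − (1+r)^(−24) = 0.378278512.
P = 56.4 / 0.378278512 ≈ 149.10.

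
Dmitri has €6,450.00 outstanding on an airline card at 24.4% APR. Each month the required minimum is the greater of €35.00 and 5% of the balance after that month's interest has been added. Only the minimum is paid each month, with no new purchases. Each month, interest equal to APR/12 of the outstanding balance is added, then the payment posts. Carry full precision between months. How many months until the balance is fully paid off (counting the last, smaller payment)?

98 months

Monthly rate r = 24.4%/12 = 2.03333% = 0.0203333.
While 5% of the post-interest balance exceeds €35.00, each month B ← (B·(1+r))·(1 − 0.05), i.e. B shrinks by the factor (1+r)·0.95 = 0.96932.
This holds for months 1–72. Entering month 73 the balance is €684.05; 5% of the post-interest balance is now below €35.00, so the flat €35.00 minimum applies from here.
From month 73 a fixed €35.00 at rate r clears €684.05 in 26 more payments. Total: 72 + 26 = 98 months.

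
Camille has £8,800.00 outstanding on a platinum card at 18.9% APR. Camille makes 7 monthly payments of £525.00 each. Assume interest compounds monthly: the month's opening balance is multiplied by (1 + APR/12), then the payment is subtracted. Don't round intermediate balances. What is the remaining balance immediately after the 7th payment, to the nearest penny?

Monthly rate r = 18.9%/12 = 1.575% = 0.01575.
Each month: B ← B·(1+r) − £525.00.
Month 1: interest £138.60; balance after payment £8,413.60.
Month 2: interest £132.51; balance after payment £8,021.11.
Month 3: interest £126.33; balance after payment £7,622.45.
Month 4: interest £120.05; balance after payment £7,217.50.
Month 5: interest £113.68; balance after payment £6,806.18.
Month 6: interest £107.20; balance after payment £6,388.37.
Month 7: interest £100.62; balance after payment £5,963.99.

£5,963.99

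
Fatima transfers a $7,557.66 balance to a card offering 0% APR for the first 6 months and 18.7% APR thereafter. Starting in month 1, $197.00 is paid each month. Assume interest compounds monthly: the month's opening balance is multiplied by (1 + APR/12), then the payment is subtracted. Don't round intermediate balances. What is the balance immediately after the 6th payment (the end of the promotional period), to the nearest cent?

Promo months 1–6 at r₀ = 0%/12 = 0; months 7+ at r₁ = 18.7%/12 = 0.0155833.
After month 6 (no interest yet): B = $7,557.66 − 6·$197.00 = $6,375.66.

$6,375.66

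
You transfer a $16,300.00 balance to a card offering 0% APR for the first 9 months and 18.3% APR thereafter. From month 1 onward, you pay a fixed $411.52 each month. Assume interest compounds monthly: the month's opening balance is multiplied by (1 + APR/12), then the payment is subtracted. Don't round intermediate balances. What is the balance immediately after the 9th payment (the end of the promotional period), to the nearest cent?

$12,596.32

Promo months 1–9 at r₀ = 0%/12 = 0; months 10+ at r₁ = 18.3%/12 = 0.01525.
After month 9 (no interest yet): B = $16,300.00 − 9·$411.52 = $12,596.32.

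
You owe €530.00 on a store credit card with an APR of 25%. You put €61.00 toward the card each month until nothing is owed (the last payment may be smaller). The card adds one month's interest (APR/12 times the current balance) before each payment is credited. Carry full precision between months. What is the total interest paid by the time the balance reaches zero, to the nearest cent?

Monthly rate r = 25%/12 = 2.08333% = 0.0208333.
Payoff takes n = ⌈−ln(1 − rB₀/P)/ln(1+r)⌉ = ⌈9.684⌉ = 10 payments; the last is €41.88.
Total paid = 9·€61.00 + €41.88 = €590.88.
Total interest = total paid − principal = €590.88 − €530.00 = €60.88.

€60.88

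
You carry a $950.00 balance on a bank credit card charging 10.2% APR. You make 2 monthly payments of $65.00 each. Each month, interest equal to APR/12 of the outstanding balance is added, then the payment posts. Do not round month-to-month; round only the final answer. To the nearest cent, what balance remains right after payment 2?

$835.67

Monthly rate r = 10.2%/12 = 0.85% = 0.0085.
Each month: B ← B·(1+r) − $65.00.
Month 1: interest $8.07; balance after payment $893.08.
Month 2: interest $7.59; balance after payment $835.67.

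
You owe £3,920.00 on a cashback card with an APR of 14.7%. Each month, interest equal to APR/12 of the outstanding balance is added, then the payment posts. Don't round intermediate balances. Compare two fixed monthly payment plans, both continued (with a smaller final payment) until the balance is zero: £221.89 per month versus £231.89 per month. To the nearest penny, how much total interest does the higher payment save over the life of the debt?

£25.16

Monthly rate r = 14.7%/12 = 1.225% = 0.01225.
At £221.89/mo: n = ⌈−ln(1 − rB₀/P)/ln(1+r)⌉ = 21 payments (last £6.64); total interest = total paid − £3,920.00 = £524.44.
At £231.89/mo: 20 payments (last £13.37); total interest £499.28.
Interest saved = £524.44 − £499.28 = £25.16.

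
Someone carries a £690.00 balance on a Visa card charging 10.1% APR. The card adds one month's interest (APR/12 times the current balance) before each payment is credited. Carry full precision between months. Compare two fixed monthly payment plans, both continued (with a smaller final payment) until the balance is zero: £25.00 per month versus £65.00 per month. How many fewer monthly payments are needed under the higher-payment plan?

Monthly rate r = 10.1%/12 = 0.841667% = 0.00841667.
At £25.00/mo: n = ⌈−ln(1 − rB₀/P)/ln(1+r)⌉ = 32 payments (last £13.54); total interest = total paid − £690.00 = £98.54.
At £65.00/mo: 12 payments (last £10.87); total interest £35.87.
Payments saved = 32 − 12 = 20.

20 fewer payments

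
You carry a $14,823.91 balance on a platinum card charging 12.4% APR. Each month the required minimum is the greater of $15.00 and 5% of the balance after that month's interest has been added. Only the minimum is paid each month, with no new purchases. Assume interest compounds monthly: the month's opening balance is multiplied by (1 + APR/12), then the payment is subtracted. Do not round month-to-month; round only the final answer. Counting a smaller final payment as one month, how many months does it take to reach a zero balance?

Monthly rate r = 12.4%/12 = 1.03333% = 0.0103333.
While 5% of the post-interest balance exceeds $15.00, each month B ← (B·(1+r))·(1 − 0.05), i.e. B shrinks by the factor (1+r)·0.95 = 0.95982.
This holds for months 1–96. Entering month 97 the balance is $289.09; 5% of the post-interest balance is now below $15.00, so the flat $15.00 minimum applies from here.
From month 97 a fixed $15.00 at rate r clears $289.09 in 22 more payments. Total: 96 + 22 = 118 months.

118 months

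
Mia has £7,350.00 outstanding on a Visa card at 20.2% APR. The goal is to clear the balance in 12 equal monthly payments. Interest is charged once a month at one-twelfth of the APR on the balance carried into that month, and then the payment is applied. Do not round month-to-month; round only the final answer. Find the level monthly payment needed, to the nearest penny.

Monthly rate r = 20.2%/12 = 1.68333% = 0.0168333.
Level-payment amortization: P = B₀·r / (1 − (1+r)^(−n)) = 7350.00·0.0168333 / (1 − 1.01683^(−12)).
Denominator 1 − (1+r)^(−12) = 0.181530115.
P = 123.725 / 0.181530115 ≈ 681.57.

£681.57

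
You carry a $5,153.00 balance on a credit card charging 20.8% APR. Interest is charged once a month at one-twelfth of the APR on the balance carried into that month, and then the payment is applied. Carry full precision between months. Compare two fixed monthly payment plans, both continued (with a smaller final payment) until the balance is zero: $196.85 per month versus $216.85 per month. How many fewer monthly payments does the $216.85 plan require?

Monthly rate r = 20.8%/12 = 1.73333% = 0.0173333.
At $196.85/mo: n = ⌈−ln(1 − rB₀/P)/ln(1+r)⌉ = 36 payments (last $36.81); total interest = total paid − $5,153.00 = $1,773.56.
At $216.85/mo: 31 payments (last $193.24); total interest $1,545.74.
Payments saved = 36 − 31 = 5.

5 fewer payments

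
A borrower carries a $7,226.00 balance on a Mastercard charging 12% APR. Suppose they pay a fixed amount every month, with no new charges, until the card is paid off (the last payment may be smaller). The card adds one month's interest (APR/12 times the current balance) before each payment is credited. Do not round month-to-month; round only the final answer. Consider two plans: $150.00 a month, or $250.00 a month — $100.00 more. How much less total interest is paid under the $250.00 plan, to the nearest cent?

$1,336.93

Monthly rate r = 12%/12 = 1% = 0.01.
At $150.00/mo: n = ⌈−ln(1 − rB₀/P)/ln(1+r)⌉ = 67 payments (last $8.23); total interest = total paid − $7,226.00 = $2,682.23.
At $250.00/mo: 35 payments (last $71.30); total interest $1,345.30.
Interest saved = $2,682.23 − $1,345.30 = $1,336.93.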